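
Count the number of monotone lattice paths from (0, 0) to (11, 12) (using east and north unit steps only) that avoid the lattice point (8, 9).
Number of paths = 865878

Total paths from (0, 0) to (11, 12): C(23, 11) = 1352078. Paths through (8, 9): (paths (0, 0) → (8, 9)) × (paths (8, 9) → (11, 12)) = C(17, 8) · C(6, 3) = 24310 · 20 = 486200. Avoidance count = 1352078 − 486200 = 865878.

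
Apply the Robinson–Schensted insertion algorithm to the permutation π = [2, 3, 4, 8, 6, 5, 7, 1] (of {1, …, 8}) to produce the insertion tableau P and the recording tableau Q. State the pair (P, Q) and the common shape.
P = [1, 3, 4, 5, 7] / [2] / [6] / [8];  Q = [1, 2, 3, 4, 7] / [5] / [6] / [8];  common shape = (5, 1, 1, 1)

Row-insert the values π_1, π_2, … into P one at a time, bumping the leftmost entry strictly greater than the inserted value down to the next row. The recording tableau Q records, in position (i, j), the step at which that cell was added to P.
  Insert 2 (step 1): P = [2];  Q = [1]
  Insert 3 (step 2): P = [2, 3];  Q = [1, 2]
  Insert 4 (step 3): P = [2, 3, 4];  Q = [1, 2, 3]
  Insert 8 (step 4): P = [2, 3, 4, 8];  Q = [1, 2, 3, 4]
  Insert 6 (step 5): P = [2, 3, 4, 6] / [8];  Q = [1, 2, 3, 4] / [5]
  Insert 5 (step 6): P = [2, 3, 4, 5] / [6] / [8];  Q = [1, 2, 3, 4] / [5] / [6]
  Insert 7 (step 7): P = [2, 3, 4, 5, 7] / [6] / [8];  Q = [1, 2, 3, 4, 7] / [5] / [6]
  Insert 1 (step 8): P = [1, 3, 4, 5, 7] / [2] / [6] / [8];  Q = [1, 2, 3, 4, 7] / [5] / [6] / [8]
Final shape: (5, 1, 1, 1).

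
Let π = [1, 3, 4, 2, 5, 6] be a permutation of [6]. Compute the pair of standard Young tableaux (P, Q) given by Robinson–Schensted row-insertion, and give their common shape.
P = [1, 2, 4, 5, 6] / [3];  Q = [1, 2, 3, 5, 6] / [4];  common shape = (5, 1)

Row-insert the values π_1, π_2, … into P one at a time, bumping the leftmost entry strictly greater than the inserted value down to the next row. The recording tableau Q records, in position (i, j), the step at which that cell was added to P.
  Insert 1 (step 1): P = [1];  Q = [1]
  Insert 3 (step 2): P = [1, 3];  Q = [1, 2]
  Insert 4 (step 3): P = [1, 3, 4];  Q = [1, 2, 3]
  Insert 2 (step 4): P = [1, 2, 4] / [3];  Q = [1, 2, 3] / [4]
  Insert 5 (step 5): P = [1, 2, 4, 5] / [3];  Q = [1, 2, 3, 5] / [4]
  Insert 6 (step 6): P = [1, 2, 4, 5, 6] / [3];  Q = [1, 2, 3, 5, 6] / [4]
Final shape: (5, 1).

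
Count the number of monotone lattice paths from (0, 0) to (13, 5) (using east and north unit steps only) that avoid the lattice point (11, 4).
Number of paths = 4473

Total paths from (0, 0) to (13, 5): C(18, 13) = 8568. Paths through (11, 4): (paths (0, 0) → (11, 4)) × (paths (11, 4) → (13, 5)) = C(15, 11) · C(3, 2) = 1365 · 3 = 4095. Avoidance count = 8568 − 4095 = 4473.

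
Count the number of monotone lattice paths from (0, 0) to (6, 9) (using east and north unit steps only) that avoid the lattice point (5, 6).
Number of paths = 3157

Total paths from (0, 0) to (6, 9): C(15, 6) = 5005. Paths through (5, 6): (paths (0, 0) → (5, 6)) × (paths (5, 6) → (6, 9)) = C(11, 5) · C(4, 1) = 462 · 4 = 1848. Avoidance count = 5005 − 1848 = 3157.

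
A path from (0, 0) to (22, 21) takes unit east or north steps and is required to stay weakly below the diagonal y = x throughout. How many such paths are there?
Number of paths = 91482563640

By the reflection principle (André's argument), the number of monotone paths to (22, 21) with n ≤ m that never go above y = x is C(43, 22) − C(43, 23) = 1052049481860 − 960566918220 = 91482563640.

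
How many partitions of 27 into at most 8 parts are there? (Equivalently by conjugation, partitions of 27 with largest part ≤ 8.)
p(27, parts ≤ 8) = 1527

Use the recurrence p(n, m) = p(n, m−1) + p(n−m, m): either the largest part is < m (count p(n, m−1)) or the largest part is exactly m (remove one copy of m, count p(n−m, m)). With p(0, ·) = 1 this gives p(27, parts ≤ 8) = 1527. (By conjugating Young diagrams, this also counts partitions of 27 into at most 8 parts.)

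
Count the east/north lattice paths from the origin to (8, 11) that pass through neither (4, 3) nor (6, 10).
Number of paths = 38013

Inclusion–exclusion. Total paths: C(19, 8) = 75582. Through P₁: C(7, 4)·C(12, 4) = 17325. Through P₂: C(16, 6)·C(3, 2) = 24024. Since P₁ is strictly southwest of P₂, a monotone path through both must visit P₁ then P₂; paths through both = C(7, 4)·C(9, 2)·C(3, 2) = 3780. Avoid both = 75582 − 17325 − 24024 + 3780 = 38013.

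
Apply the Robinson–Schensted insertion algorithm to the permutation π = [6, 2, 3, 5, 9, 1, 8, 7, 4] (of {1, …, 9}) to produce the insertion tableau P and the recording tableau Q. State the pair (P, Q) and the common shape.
P = [1, 3, 4, 7] / [2, 5] / [6, 8] / [9];  Q = [1, 3, 4, 5] / [2, 7] / [6, 8] / [9];  common shape = (4, 2, 2, 1)

Row-insert the values π_1, π_2, … into P one at a time, bumping the leftmost entry strictly greater than the inserted value down to the next row. The recording tableau Q records, in position (i, j), the step at which that cell was added to P.
  Insert 6 (step 1): P = [6];  Q = [1]
  Insert 2 (step 2): P = [2] / [6];  Q = [1] / [2]
  Insert 3 (step 3): P = [2, 3] / [6];  Q = [1, 3] / [2]
  Insert 5 (step 4): P = [2, 3, 5] / [6];  Q = [1, 3, 4] / [2]
  Insert 9 (step 5): P = [2, 3, 5, 9] / [6];  Q = [1, 3, 4, 5] / [2]
  Insert 1 (step 6): P = [1, 3, 5, 9] / [2] / [6];  Q = [1, 3, 4, 5] / [2] / [6]
  Insert 8 (step 7): P = [1, 3, 5, 8] / [2, 9] / [6];  Q = [1, 3, 4, 5] / [2, 7] / [6]
  Insert 7 (step 8): P = [1, 3, 5, 7] / [2, 8] / [6, 9];  Q = [1, 3, 4, 5] / [2, 7] / [6, 8]
  Insert 4 (step 9): P = [1, 3, 4, 7] / [2, 5] / [6, 8] / [9];  Q = [1, 3, 4, 5] / [2, 7] / [6, 8] / [9]
Final shape: (4, 2, 2, 1).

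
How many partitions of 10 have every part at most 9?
p(10, parts ≤ 9) = 41

Partitions of 10 with all parts ≤ 9: 9+1, 8+2, 8+1+1, 7+3, 7+2+1, 7+1+1+1, 6+4, 6+3+1, 6+2+2, 6+2+1+1, 6+1+1+1+1, 5+5, 5+4+1, 5+3+2, 5+3+1+1, 5+2+2+1, 5+2+1+1+1, 5+1+1+1+1+1, 4+4+2, 4+4+1+1, 4+3+3, 4+3+2+1, 4+3+1+1+1, 4+2+2+2, 4+2+2+1+1, 4+2+1+1+1+1, 4+1+1+1+1+1+1, 3+3+3+1, 3+3+2+2, 3+3+2+1+1, … (41 total). Count = 41.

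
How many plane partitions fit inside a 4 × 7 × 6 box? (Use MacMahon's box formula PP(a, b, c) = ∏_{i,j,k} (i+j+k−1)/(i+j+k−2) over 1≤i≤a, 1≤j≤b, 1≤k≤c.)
PP(4, 7, 6) = 12544848030

Evaluate the triple product over i = 1..4, j = 1..7, k = 1..6. The factors are (2/1) · (3/2) · (4/3) · (5/4) · (6/5) · (7/6) · (3/2) · (4/3) · … (168 factors total). The numerators and denominators telescope so the product is an integer; carrying out the multiplication exactly gives PP(4, 7, 6) = 12544848030.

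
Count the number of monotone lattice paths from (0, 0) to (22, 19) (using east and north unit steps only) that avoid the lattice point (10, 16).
Number of paths = 242245830775

Total paths from (0, 0) to (22, 19): C(41, 22) = 244662670200. Paths through (10, 16): (paths (0, 0) → (10, 16)) × (paths (10, 16) → (22, 19)) = C(26, 10) · C(15, 12) = 5311735 · 455 = 2416839425. Avoidance count = 244662670200 − 2416839425 = 242245830775.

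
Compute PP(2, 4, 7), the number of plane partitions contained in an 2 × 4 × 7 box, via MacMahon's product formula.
PP(2, 4, 7) = 32670

Evaluate the triple product over i = 1..2, j = 1..4, k = 1..7. The factors are (2/1) · (3/2) · (4/3) · (5/4) · (6/5) · (7/6) · (8/7) · (3/2) · … (56 factors total). The numerators and denominators telescope so the product is an integer; carrying out the multiplication exactly gives PP(2, 4, 7) = 32670.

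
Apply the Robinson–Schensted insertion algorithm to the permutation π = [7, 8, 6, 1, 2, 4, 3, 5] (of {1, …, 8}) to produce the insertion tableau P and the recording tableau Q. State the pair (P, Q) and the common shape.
P = [1, 2, 3, 5] / [4, 8] / [6] / [7];  Q = [1, 2, 6, 8] / [3, 5] / [4] / [7];  common shape = (4, 2, 1, 1)

Row-insert the values π_1, π_2, … into P one at a time, bumping the leftmost entry strictly greater than the inserted value down to the next row. The recording tableau Q records, in position (i, j), the step at which that cell was added to P.
  Insert 7 (step 1): P = [7];  Q = [1]
  Insert 8 (step 2): P = [7, 8];  Q = [1, 2]
  Insert 6 (step 3): P = [6, 8] / [7];  Q = [1, 2] / [3]
  Insert 1 (step 4): P = [1, 8] / [6] / [7];  Q = [1, 2] / [3] / [4]
  Insert 2 (step 5): P = [1, 2] / [6, 8] / [7];  Q = [1, 2] / [3, 5] / [4]
  Insert 4 (step 6): P = [1, 2, 4] / [6, 8] / [7];  Q = [1, 2, 6] / [3, 5] / [4]
  Insert 3 (step 7): P = [1, 2, 3] / [4, 8] / [6] / [7];  Q = [1, 2, 6] / [3, 5] / [4] / [7]
  Insert 5 (step 8): P = [1, 2, 3, 5] / [4, 8] / [6] / [7];  Q = [1, 2, 6, 8] / [3, 5] / [4] / [7]
Final shape: (4, 2, 1, 1).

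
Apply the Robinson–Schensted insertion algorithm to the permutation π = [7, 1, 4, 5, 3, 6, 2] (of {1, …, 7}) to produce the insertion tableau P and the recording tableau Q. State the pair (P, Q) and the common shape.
P = [1, 2, 5, 6] / [3] / [4] / [7];  Q = [1, 3, 4, 6] / [2] / [5] / [7];  common shape = (4, 1, 1, 1)

Row-insert the values π_1, π_2, … into P one at a time, bumping the leftmost entry strictly greater than the inserted value down to the next row. The recording tableau Q records, in position (i, j), the step at which that cell was added to P.
  Insert 7 (step 1): P = [7];  Q = [1]
  Insert 1 (step 2): P = [1] / [7];  Q = [1] / [2]
  Insert 4 (step 3): P = [1, 4] / [7];  Q = [1, 3] / [2]
  Insert 5 (step 4): P = [1, 4, 5] / [7];  Q = [1, 3, 4] / [2]
  Insert 3 (step 5): P = [1, 3, 5] / [4] / [7];  Q = [1, 3, 4] / [2] / [5]
  Insert 6 (step 6): P = [1, 3, 5, 6] / [4] / [7];  Q = [1, 3, 4, 6] / [2] / [5]
  Insert 2 (step 7): P = [1, 2, 5, 6] / [3] / [4] / [7];  Q = [1, 3, 4, 6] / [2] / [5] / [7]
Final shape: (4, 1, 1, 1).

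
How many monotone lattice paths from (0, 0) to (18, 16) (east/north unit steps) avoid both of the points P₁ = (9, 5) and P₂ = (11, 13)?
Number of paths = 1578979030

Inclusion–exclusion. Total paths: C(34, 18) = 2203961430. Through P₁: C(14, 9)·C(20, 9) = 336255920. Through P₂: C(24, 11)·C(10, 7) = 299537280. Since P₁ is strictly southwest of P₂, a monotone path through both must visit P₁ then P₂; paths through both = C(14, 9)·C(10, 2)·C(10, 7) = 10810800. Avoid both = 2203961430 − 336255920 − 299537280 + 10810800 = 1578979030.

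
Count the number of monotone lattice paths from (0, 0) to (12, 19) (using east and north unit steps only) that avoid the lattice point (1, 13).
Number of paths = 140947261

Total paths from (0, 0) to (12, 19): C(31, 12) = 141120525. Paths through (1, 13): (paths (0, 0) → (1, 13)) × (paths (1, 13) → (12, 19)) = C(14, 1) · C(17, 11) = 14 · 12376 = 173264. Avoidance count = 141120525 − 173264 = 140947261.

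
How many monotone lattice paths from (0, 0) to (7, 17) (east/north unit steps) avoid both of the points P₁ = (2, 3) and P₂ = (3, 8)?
Number of paths = 154749

Inclusion–exclusion. Total paths: C(24, 7) = 346104. Through P₁: C(5, 2)·C(19, 5) = 116280. Through P₂: C(11, 3)·C(13, 4) = 117975. Since P₁ is strictly southwest of P₂, a monotone path through both must visit P₁ then P₂; paths through both = C(5, 2)·C(6, 1)·C(13, 4) = 42900. Avoid both = 346104 − 116280 − 117975 + 42900 = 154749.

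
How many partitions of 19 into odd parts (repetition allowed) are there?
p_odd(19) = 54

Enumerate partitions using only odd parts via the recurrence o(n, m) = o(n, m−2) + o(n−m, m) over odd m, starting from the largest odd part ≤ n. This gives p_odd(19) = 54. (Euler's theorem: equals the count of distinct-part partitions.)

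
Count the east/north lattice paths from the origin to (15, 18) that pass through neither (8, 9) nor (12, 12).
Number of paths = 603374216

Inclusion–exclusion. Total paths: C(33, 15) = 1037158320. Through P₁: C(17, 8)·C(16, 7) = 278106400. Through P₂: C(24, 12)·C(9, 3) = 227149104. Since P₁ is strictly southwest of P₂, a monotone path through both must visit P₁ then P₂; paths through both = C(17, 8)·C(7, 4)·C(9, 3) = 71471400. Avoid both = 1037158320 − 278106400 − 227149104 + 71471400 = 603374216.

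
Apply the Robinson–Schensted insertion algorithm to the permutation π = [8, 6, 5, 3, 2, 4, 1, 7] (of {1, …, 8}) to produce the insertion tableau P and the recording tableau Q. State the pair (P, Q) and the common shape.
P = [1, 4, 7] / [2] / [3] / [5] / [6] / [8];  Q = [1, 6, 8] / [2] / [3] / [4] / [5] / [7];  common shape = (3, 1, 1, 1, 1, 1)

Row-insert the values π_1, π_2, … into P one at a time, bumping the leftmost entry strictly greater than the inserted value down to the next row. The recording tableau Q records, in position (i, j), the step at which that cell was added to P.
  Insert 8 (step 1): P = [8];  Q = [1]
  Insert 6 (step 2): P = [6] / [8];  Q = [1] / [2]
  Insert 5 (step 3): P = [5] / [6] / [8];  Q = [1] / [2] / [3]
  Insert 3 (step 4): P = [3] / [5] / [6] / [8];  Q = [1] / [2] / [3] / [4]
  Insert 2 (step 5): P = [2] / [3] / [5] / [6] / [8];  Q = [1] / [2] / [3] / [4] / [5]
  Insert 4 (step 6): P = [2, 4] / [3] / [5] / [6] / [8];  Q = [1, 6] / [2] / [3] / [4] / [5]
  Insert 1 (step 7): P = [1, 4] / [2] / [3] / [5] / [6] / [8];  Q = [1, 6] / [2] / [3] / [4] / [5] / [7]
  Insert 7 (step 8): P = [1, 4, 7] / [2] / [3] / [5] / [6] / [8];  Q = [1, 6, 8] / [2] / [3] / [4] / [5] / [7]
Final shape: (3, 1, 1, 1, 1, 1).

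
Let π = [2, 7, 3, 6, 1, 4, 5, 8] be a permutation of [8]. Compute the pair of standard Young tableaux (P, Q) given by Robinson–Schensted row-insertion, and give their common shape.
P = [1, 3, 4, 5, 8] / [2, 6] / [7];  Q = [1, 2, 4, 7, 8] / [3, 6] / [5];  common shape = (5, 2, 1)

Row-insert the values π_1, π_2, … into P one at a time, bumping the leftmost entry strictly greater than the inserted value down to the next row. The recording tableau Q records, in position (i, j), the step at which that cell was added to P.
  Insert 2 (step 1): P = [2];  Q = [1]
  Insert 7 (step 2): P = [2, 7];  Q = [1, 2]
  Insert 3 (step 3): P = [2, 3] / [7];  Q = [1, 2] / [3]
  Insert 6 (step 4): P = [2, 3, 6] / [7];  Q = [1, 2, 4] / [3]
  Insert 1 (step 5): P = [1, 3, 6] / [2] / [7];  Q = [1, 2, 4] / [3] / [5]
  Insert 4 (step 6): P = [1, 3, 4] / [2, 6] / [7];  Q = [1, 2, 4] / [3, 6] / [5]
  Insert 5 (step 7): P = [1, 3, 4, 5] / [2, 6] / [7];  Q = [1, 2, 4, 7] / [3, 6] / [5]
  Insert 8 (step 8): P = [1, 3, 4, 5, 8] / [2, 6] / [7];  Q = [1, 2, 4, 7, 8] / [3, 6] / [5]
Final shape: (5, 2, 1).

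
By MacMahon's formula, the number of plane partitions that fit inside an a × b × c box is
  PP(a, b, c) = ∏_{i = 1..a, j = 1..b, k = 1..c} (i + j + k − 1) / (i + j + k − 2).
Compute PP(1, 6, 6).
PP(1, 6, 6) = 924

Evaluate the triple product over i = 1..1, j = 1..6, k = 1..6. The factors are (2/1) · (3/2) · (4/3) · (5/4) · (6/5) · (7/6) · (3/2) · (4/3) · … (36 factors total). The numerators and denominators telescope so the product is an integer; carrying out the multiplication exactly gives PP(1, 6, 6) = 924.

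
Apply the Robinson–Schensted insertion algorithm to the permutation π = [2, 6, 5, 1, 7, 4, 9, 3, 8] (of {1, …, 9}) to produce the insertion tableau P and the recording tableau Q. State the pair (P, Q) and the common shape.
P = [1, 3, 7, 8] / [2, 4, 9] / [5] / [6];  Q = [1, 2, 5, 7] / [3, 6, 9] / [4] / [8];  common shape = (4, 3, 1, 1)

Row-insert the values π_1, π_2, … into P one at a time, bumping the leftmost entry strictly greater than the inserted value down to the next row. The recording tableau Q records, in position (i, j), the step at which that cell was added to P.
  Insert 2 (step 1): P = [2];  Q = [1]
  Insert 6 (step 2): P = [2, 6];  Q = [1, 2]
  Insert 5 (step 3): P = [2, 5] / [6];  Q = [1, 2] / [3]
  Insert 1 (step 4): P = [1, 5] / [2] / [6];  Q = [1, 2] / [3] / [4]
  Insert 7 (step 5): P = [1, 5, 7] / [2] / [6];  Q = [1, 2, 5] / [3] / [4]
  Insert 4 (step 6): P = [1, 4, 7] / [2, 5] / [6];  Q = [1, 2, 5] / [3, 6] / [4]
  Insert 9 (step 7): P = [1, 4, 7, 9] / [2, 5] / [6];  Q = [1, 2, 5, 7] / [3, 6] / [4]
  Insert 3 (step 8): P = [1, 3, 7, 9] / [2, 4] / [5] / [6];  Q = [1, 2, 5, 7] / [3, 6] / [4] / [8]
  Insert 8 (step 9): P = [1, 3, 7, 8] / [2, 4, 9] / [5] / [6];  Q = [1, 2, 5, 7] / [3, 6, 9] / [4] / [8]
Final shape: (4, 3, 1, 1).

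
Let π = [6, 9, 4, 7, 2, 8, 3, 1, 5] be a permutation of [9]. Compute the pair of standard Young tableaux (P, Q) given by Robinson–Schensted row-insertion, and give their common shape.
P = [1, 3, 5] / [2, 7, 8] / [4, 9] / [6];  Q = [1, 2, 6] / [3, 4, 9] / [5, 7] / [8];  common shape = (3, 3, 2, 1)

Row-insert the values π_1, π_2, … into P one at a time, bumping the leftmost entry strictly greater than the inserted value down to the next row. The recording tableau Q records, in position (i, j), the step at which that cell was added to P.
  Insert 6 (step 1): P = [6];  Q = [1]
  Insert 9 (step 2): P = [6, 9];  Q = [1, 2]
  Insert 4 (step 3): P = [4, 9] / [6];  Q = [1, 2] / [3]
  Insert 7 (step 4): P = [4, 7] / [6, 9];  Q = [1, 2] / [3, 4]
  Insert 2 (step 5): P = [2, 7] / [4, 9] / [6];  Q = [1, 2] / [3, 4] / [5]
  Insert 8 (step 6): P = [2, 7, 8] / [4, 9] / [6];  Q = [1, 2, 6] / [3, 4] / [5]
  Insert 3 (step 7): P = [2, 3, 8] / [4, 7] / [6, 9];  Q = [1, 2, 6] / [3, 4] / [5, 7]
  Insert 1 (step 8): P = [1, 3, 8] / [2, 7] / [4, 9] / [6];  Q = [1, 2, 6] / [3, 4] / [5, 7] / [8]
  Insert 5 (step 9): P = [1, 3, 5] / [2, 7, 8] / [4, 9] / [6];  Q = [1, 2, 6] / [3, 4, 9] / [5, 7] / [8]
Final shape: (3, 3, 2, 1).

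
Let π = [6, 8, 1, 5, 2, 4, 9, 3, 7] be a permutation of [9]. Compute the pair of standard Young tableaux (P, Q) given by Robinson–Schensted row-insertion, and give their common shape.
P = [1, 2, 3, 7] / [4, 8, 9] / [5] / [6];  Q = [1, 2, 6, 7] / [3, 4, 9] / [5] / [8];  common shape = (4, 3, 1, 1)

Row-insert the values π_1, π_2, … into P one at a time, bumping the leftmost entry strictly greater than the inserted value down to the next row. The recording tableau Q records, in position (i, j), the step at which that cell was added to P.
  Insert 6 (step 1): P = [6];  Q = [1]
  Insert 8 (step 2): P = [6, 8];  Q = [1, 2]
  Insert 1 (step 3): P = [1, 8] / [6];  Q = [1, 2] / [3]
  Insert 5 (step 4): P = [1, 5] / [6, 8];  Q = [1, 2] / [3, 4]
  Insert 2 (step 5): P = [1, 2] / [5, 8] / [6];  Q = [1, 2] / [3, 4] / [5]
  Insert 4 (step 6): P = [1, 2, 4] / [5, 8] / [6];  Q = [1, 2, 6] / [3, 4] / [5]
  Insert 9 (step 7): P = [1, 2, 4, 9] / [5, 8] / [6];  Q = [1, 2, 6, 7] / [3, 4] / [5]
  Insert 3 (step 8): P = [1, 2, 3, 9] / [4, 8] / [5] / [6];  Q = [1, 2, 6, 7] / [3, 4] / [5] / [8]
  Insert 7 (step 9): P = [1, 2, 3, 7] / [4, 8, 9] / [5] / [6];  Q = [1, 2, 6, 7] / [3, 4, 9] / [5] / [8]
Final shape: (4, 3, 1, 1).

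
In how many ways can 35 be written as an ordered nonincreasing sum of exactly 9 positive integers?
p(35, 9 parts) = 1549

Partitions of n into exactly k parts are in bijection with partitions of n − k into at most k parts (subtract 1 from each part). So p(35, exactly 9) = p(26, parts ≤ 9). Computing via the recurrence p(m, j) = p(m, j−1) + p(m−j, j) gives 1549.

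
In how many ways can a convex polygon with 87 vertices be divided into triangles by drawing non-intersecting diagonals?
C_85 = 1063353702922273835973036658043476458723103404520

These polygon triangulations are counted by the Catalan number C_n = (1/(n + 1)) · C(2n, n). For n = 85: C_85 = (1/86) · C(170, 85) = 91448418451315549893681152591738975450186892788720/86 = 1063353702922273835973036658043476458723103404520.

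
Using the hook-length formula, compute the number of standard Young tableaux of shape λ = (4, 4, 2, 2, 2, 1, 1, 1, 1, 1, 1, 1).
# SYT of shape (4, 4, 2, 2, 2, 1, 1, 1, 1, 1, 1, 1) = 16124160

Hook-length formula: f^λ = n! / Π hook(c), product over all cells c of the Young diagram. For λ = (4, 4, 2, 2, 2, 1, 1, 1, 1, 1, 1, 1), n = 21 boxes. Hook lengths by row (left-to-right, top-to-bottom): [15, 7, 3, 2]; [14, 6, 2, 1]; [11, 3]; [10, 2]; [9, 1]; [7]; [6]; [5]; [4]; [3]; [2]; [1]. Product of hooks = 3168595584000. So f^λ = 21! / 3168595584000 = 51090942171709440000 / 3168595584000 = 16124160.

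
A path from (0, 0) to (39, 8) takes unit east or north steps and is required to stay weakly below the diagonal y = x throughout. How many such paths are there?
Number of paths = 251565996

By the reflection principle (André's argument), the number of monotone paths to (39, 8) with n ≤ m that never go above y = x is C(47, 39) − C(47, 40) = 314457495 − 62891499 = 251565996.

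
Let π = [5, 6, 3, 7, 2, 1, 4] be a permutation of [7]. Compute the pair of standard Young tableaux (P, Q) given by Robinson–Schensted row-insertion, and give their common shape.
P = [1, 4, 7] / [2, 6] / [3] / [5];  Q = [1, 2, 4] / [3, 7] / [5] / [6];  common shape = (3, 2, 1, 1)

Row-insert the values π_1, π_2, … into P one at a time, bumping the leftmost entry strictly greater than the inserted value down to the next row. The recording tableau Q records, in position (i, j), the step at which that cell was added to P.
  Insert 5 (step 1): P = [5];  Q = [1]
  Insert 6 (step 2): P = [5, 6];  Q = [1, 2]
  Insert 3 (step 3): P = [3, 6] / [5];  Q = [1, 2] / [3]
  Insert 7 (step 4): P = [3, 6, 7] / [5];  Q = [1, 2, 4] / [3]
  Insert 2 (step 5): P = [2, 6, 7] / [3] / [5];  Q = [1, 2, 4] / [3] / [5]
  Insert 1 (step 6): P = [1, 6, 7] / [2] / [3] / [5];  Q = [1, 2, 4] / [3] / [5] / [6]
  Insert 4 (step 7): P = [1, 4, 7] / [2, 6] / [3] / [5];  Q = [1, 2, 4] / [3, 7] / [5] / [6]
Final shape: (3, 2, 1, 1).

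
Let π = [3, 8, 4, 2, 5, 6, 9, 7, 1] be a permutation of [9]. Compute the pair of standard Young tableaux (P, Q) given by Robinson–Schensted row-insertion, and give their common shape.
P = [1, 4, 5, 6, 7] / [2, 9] / [3] / [8];  Q = [1, 2, 5, 6, 7] / [3, 8] / [4] / [9];  common shape = (5, 2, 1, 1)

Row-insert the values π_1, π_2, … into P one at a time, bumping the leftmost entry strictly greater than the inserted value down to the next row. The recording tableau Q records, in position (i, j), the step at which that cell was added to P.
  Insert 3 (step 1): P = [3];  Q = [1]
  Insert 8 (step 2): P = [3, 8];  Q = [1, 2]
  Insert 4 (step 3): P = [3, 4] / [8];  Q = [1, 2] / [3]
  Insert 2 (step 4): P = [2, 4] / [3] / [8];  Q = [1, 2] / [3] / [4]
  Insert 5 (step 5): P = [2, 4, 5] / [3] / [8];  Q = [1, 2, 5] / [3] / [4]
  Insert 6 (step 6): P = [2, 4, 5, 6] / [3] / [8];  Q = [1, 2, 5, 6] / [3] / [4]
  Insert 9 (step 7): P = [2, 4, 5, 6, 9] / [3] / [8];  Q = [1, 2, 5, 6, 7] / [3] / [4]
  Insert 7 (step 8): P = [2, 4, 5, 6, 7] / [3, 9] / [8];  Q = [1, 2, 5, 6, 7] / [3, 8] / [4]
  Insert 1 (step 9): P = [1, 4, 5, 6, 7] / [2, 9] / [3] / [8];  Q = [1, 2, 5, 6, 7] / [3, 8] / [4] / [9]
Final shape: (5, 2, 1, 1).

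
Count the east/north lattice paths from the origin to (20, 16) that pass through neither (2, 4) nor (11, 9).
Number of paths = 4432554535

Inclusion–exclusion. Total paths: C(36, 20) = 7307872110. Through P₁: C(6, 2)·C(30, 18) = 1297398375. Through P₂: C(20, 11)·C(16, 9) = 1921462400. Since P₁ is strictly southwest of P₂, a monotone path through both must visit P₁ then P₂; paths through both = C(6, 2)·C(14, 9)·C(16, 9) = 343543200. Avoid both = 7307872110 − 1297398375 − 1921462400 + 343543200 = 4432554535.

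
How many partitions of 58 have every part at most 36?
p(58, parts ≤ 36) = 711714

Use the recurrence p(n, m) = p(n, m−1) + p(n−m, m): either the largest part is < m (count p(n, m−1)) or the largest part is exactly m (remove one copy of m, count p(n−m, m)). With p(0, ·) = 1 this gives p(58, parts ≤ 36) = 711714. (By conjugating Young diagrams, this also counts partitions of 58 into at most 36 parts.)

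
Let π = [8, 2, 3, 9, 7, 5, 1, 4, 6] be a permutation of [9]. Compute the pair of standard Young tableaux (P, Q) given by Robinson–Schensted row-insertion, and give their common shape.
P = [1, 3, 4, 6] / [2, 5] / [7, 9] / [8];  Q = [1, 3, 4, 9] / [2, 5] / [6, 8] / [7];  common shape = (4, 2, 2, 1)

Row-insert the values π_1, π_2, … into P one at a time, bumping the leftmost entry strictly greater than the inserted value down to the next row. The recording tableau Q records, in position (i, j), the step at which that cell was added to P.
  Insert 8 (step 1): P = [8];  Q = [1]
  Insert 2 (step 2): P = [2] / [8];  Q = [1] / [2]
  Insert 3 (step 3): P = [2, 3] / [8];  Q = [1, 3] / [2]
  Insert 9 (step 4): P = [2, 3, 9] / [8];  Q = [1, 3, 4] / [2]
  Insert 7 (step 5): P = [2, 3, 7] / [8, 9];  Q = [1, 3, 4] / [2, 5]
  Insert 5 (step 6): P = [2, 3, 5] / [7, 9] / [8];  Q = [1, 3, 4] / [2, 5] / [6]
  Insert 1 (step 7): P = [1, 3, 5] / [2, 9] / [7] / [8];  Q = [1, 3, 4] / [2, 5] / [6] / [7]
  Insert 4 (step 8): P = [1, 3, 4] / [2, 5] / [7, 9] / [8];  Q = [1, 3, 4] / [2, 5] / [6, 8] / [7]
  Insert 6 (step 9): P = [1, 3, 4, 6] / [2, 5] / [7, 9] / [8];  Q = [1, 3, 4, 9] / [2, 5] / [6, 8] / [7]
Final shape: (4, 2, 2, 1).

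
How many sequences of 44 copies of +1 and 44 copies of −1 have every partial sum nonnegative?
C_44 = 583300119592996693088040

These ballot sequences are counted by the Catalan number C_n = (1/(n + 1)) · C(2n, n). For n = 44: C_44 = (1/45) · C(88, 44) = 26248505381684851188961800/45 = 583300119592996693088040.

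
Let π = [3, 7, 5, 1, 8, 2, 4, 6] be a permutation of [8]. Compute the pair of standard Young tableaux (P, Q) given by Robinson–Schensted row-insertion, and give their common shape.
P = [1, 2, 4, 6] / [3, 5, 8] / [7];  Q = [1, 2, 5, 8] / [3, 6, 7] / [4];  common shape = (4, 3, 1)

Row-insert the values π_1, π_2, … into P one at a time, bumping the leftmost entry strictly greater than the inserted value down to the next row. The recording tableau Q records, in position (i, j), the step at which that cell was added to P.
  Insert 3 (step 1): P = [3];  Q = [1]
  Insert 7 (step 2): P = [3, 7];  Q = [1, 2]
  Insert 5 (step 3): P = [3, 5] / [7];  Q = [1, 2] / [3]
  Insert 1 (step 4): P = [1, 5] / [3] / [7];  Q = [1, 2] / [3] / [4]
  Insert 8 (step 5): P = [1, 5, 8] / [3] / [7];  Q = [1, 2, 5] / [3] / [4]
  Insert 2 (step 6): P = [1, 2, 8] / [3, 5] / [7];  Q = [1, 2, 5] / [3, 6] / [4]
  Insert 4 (step 7): P = [1, 2, 4] / [3, 5, 8] / [7];  Q = [1, 2, 5] / [3, 6, 7] / [4]
  Insert 6 (step 8): P = [1, 2, 4, 6] / [3, 5, 8] / [7];  Q = [1, 2, 5, 8] / [3, 6, 7] / [4]
Final shape: (4, 3, 1).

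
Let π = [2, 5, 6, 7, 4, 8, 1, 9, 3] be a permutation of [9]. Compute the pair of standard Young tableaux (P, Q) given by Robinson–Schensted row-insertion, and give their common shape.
P = [1, 3, 6, 7, 8, 9] / [2, 4] / [5];  Q = [1, 2, 3, 4, 6, 8] / [5, 9] / [7];  common shape = (6, 2, 1)

Row-insert the values π_1, π_2, … into P one at a time, bumping the leftmost entry strictly greater than the inserted value down to the next row. The recording tableau Q records, in position (i, j), the step at which that cell was added to P.
  Insert 2 (step 1): P = [2];  Q = [1]
  Insert 5 (step 2): P = [2, 5];  Q = [1, 2]
  Insert 6 (step 3): P = [2, 5, 6];  Q = [1, 2, 3]
  Insert 7 (step 4): P = [2, 5, 6, 7];  Q = [1, 2, 3, 4]
  Insert 4 (step 5): P = [2, 4, 6, 7] / [5];  Q = [1, 2, 3, 4] / [5]
  Insert 8 (step 6): P = [2, 4, 6, 7, 8] / [5];  Q = [1, 2, 3, 4, 6] / [5]
  Insert 1 (step 7): P = [1, 4, 6, 7, 8] / [2] / [5];  Q = [1, 2, 3, 4, 6] / [5] / [7]
  Insert 9 (step 8): P = [1, 4, 6, 7, 8, 9] / [2] / [5];  Q = [1, 2, 3, 4, 6, 8] / [5] / [7]
  Insert 3 (step 9): P = [1, 3, 6, 7, 8, 9] / [2, 4] / [5];  Q = [1, 2, 3, 4, 6, 8] / [5, 9] / [7]
Final shape: (6, 2, 1).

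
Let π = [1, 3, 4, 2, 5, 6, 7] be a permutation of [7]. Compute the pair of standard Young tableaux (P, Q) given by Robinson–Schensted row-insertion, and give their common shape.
P = [1, 2, 4, 5, 6, 7] / [3];  Q = [1, 2, 3, 5, 6, 7] / [4];  common shape = (6, 1)

Row-insert the values π_1, π_2, … into P one at a time, bumping the leftmost entry strictly greater than the inserted value down to the next row. The recording tableau Q records, in position (i, j), the step at which that cell was added to P.
  Insert 1 (step 1): P = [1];  Q = [1]
  Insert 3 (step 2): P = [1, 3];  Q = [1, 2]
  Insert 4 (step 3): P = [1, 3, 4];  Q = [1, 2, 3]
  Insert 2 (step 4): P = [1, 2, 4] / [3];  Q = [1, 2, 3] / [4]
  Insert 5 (step 5): P = [1, 2, 4, 5] / [3];  Q = [1, 2, 3, 5] / [4]
  Insert 6 (step 6): P = [1, 2, 4, 5, 6] / [3];  Q = [1, 2, 3, 5, 6] / [4]
  Insert 7 (step 7): P = [1, 2, 4, 5, 6, 7] / [3];  Q = [1, 2, 3, 5, 6, 7] / [4]
Final shape: (6, 1).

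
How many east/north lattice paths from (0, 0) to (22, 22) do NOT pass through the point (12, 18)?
Number of paths = 2017519245495

Total paths from (0, 0) to (22, 22): C(44, 22) = 2104098963720. Paths through (12, 18): (paths (0, 0) → (12, 18)) × (paths (12, 18) → (22, 22)) = C(30, 12) · C(14, 10) = 86493225 · 1001 = 86579718225. Avoidance count = 2104098963720 − 86579718225 = 2017519245495.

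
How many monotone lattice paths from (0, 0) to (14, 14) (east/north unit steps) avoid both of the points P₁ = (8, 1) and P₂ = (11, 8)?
Number of paths = 33614244

Inclusion–exclusion. Total paths: C(28, 14) = 40116600. Through P₁: C(9, 8)·C(19, 6) = 244188. Through P₂: C(19, 11)·C(9, 3) = 6348888. Since P₁ is strictly southwest of P₂, a monotone path through both must visit P₁ then P₂; paths through both = C(9, 8)·C(10, 3)·C(9, 3) = 90720. Avoid both = 40116600 − 244188 − 6348888 + 90720 = 33614244.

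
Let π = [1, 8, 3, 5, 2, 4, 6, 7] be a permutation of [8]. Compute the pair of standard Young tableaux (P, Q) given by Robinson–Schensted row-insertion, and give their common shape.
P = [1, 2, 4, 6, 7] / [3, 5] / [8];  Q = [1, 2, 4, 7, 8] / [3, 6] / [5];  common shape = (5, 2, 1)

Row-insert the values π_1, π_2, … into P one at a time, bumping the leftmost entry strictly greater than the inserted value down to the next row. The recording tableau Q records, in position (i, j), the step at which that cell was added to P.
  Insert 1 (step 1): P = [1];  Q = [1]
  Insert 8 (step 2): P = [1, 8];  Q = [1, 2]
  Insert 3 (step 3): P = [1, 3] / [8];  Q = [1, 2] / [3]
  Insert 5 (step 4): P = [1, 3, 5] / [8];  Q = [1, 2, 4] / [3]
  Insert 2 (step 5): P = [1, 2, 5] / [3] / [8];  Q = [1, 2, 4] / [3] / [5]
  Insert 4 (step 6): P = [1, 2, 4] / [3, 5] / [8];  Q = [1, 2, 4] / [3, 6] / [5]
  Insert 6 (step 7): P = [1, 2, 4, 6] / [3, 5] / [8];  Q = [1, 2, 4, 7] / [3, 6] / [5]
  Insert 7 (step 8): P = [1, 2, 4, 6, 7] / [3, 5] / [8];  Q = [1, 2, 4, 7, 8] / [3, 6] / [5]
Final shape: (5, 2, 1).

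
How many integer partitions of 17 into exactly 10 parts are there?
p(17, 10 parts) = 15

Partitions of n into exactly k parts are in bijection with partitions of n − k into at most k parts (subtract 1 from each part). So p(17, exactly 10) = p(7, parts ≤ 10). Computing via the recurrence p(m, j) = p(m, j−1) + p(m−j, j) gives 15.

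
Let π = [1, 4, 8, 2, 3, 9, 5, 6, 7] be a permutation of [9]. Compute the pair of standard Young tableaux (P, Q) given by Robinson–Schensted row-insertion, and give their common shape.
P = [1, 2, 3, 5, 6, 7] / [4, 8, 9];  Q = [1, 2, 3, 6, 8, 9] / [4, 5, 7];  common shape = (6, 3)

Row-insert the values π_1, π_2, … into P one at a time, bumping the leftmost entry strictly greater than the inserted value down to the next row. The recording tableau Q records, in position (i, j), the step at which that cell was added to P.
  Insert 1 (step 1): P = [1];  Q = [1]
  Insert 4 (step 2): P = [1, 4];  Q = [1, 2]
  Insert 8 (step 3): P = [1, 4, 8];  Q = [1, 2, 3]
  Insert 2 (step 4): P = [1, 2, 8] / [4];  Q = [1, 2, 3] / [4]
  Insert 3 (step 5): P = [1, 2, 3] / [4, 8];  Q = [1, 2, 3] / [4, 5]
  Insert 9 (step 6): P = [1, 2, 3, 9] / [4, 8];  Q = [1, 2, 3, 6] / [4, 5]
  Insert 5 (step 7): P = [1, 2, 3, 5] / [4, 8, 9];  Q = [1, 2, 3, 6] / [4, 5, 7]
  Insert 6 (step 8): P = [1, 2, 3, 5, 6] / [4, 8, 9];  Q = [1, 2, 3, 6, 8] / [4, 5, 7]
  Insert 7 (step 9): P = [1, 2, 3, 5, 6, 7] / [4, 8, 9];  Q = [1, 2, 3, 6, 8, 9] / [4, 5, 7]
Final shape: (6, 3).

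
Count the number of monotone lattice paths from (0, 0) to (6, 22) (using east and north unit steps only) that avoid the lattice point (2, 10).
Number of paths = 256620

Total paths from (0, 0) to (6, 22): C(28, 6) = 376740. Paths through (2, 10): (paths (0, 0) → (2, 10)) × (paths (2, 10) → (6, 22)) = C(12, 2) · C(16, 4) = 66 · 1820 = 120120. Avoidance count = 376740 − 120120 = 256620.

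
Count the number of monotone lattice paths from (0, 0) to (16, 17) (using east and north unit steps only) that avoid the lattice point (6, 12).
Number of paths = 1111055418

Total paths from (0, 0) to (16, 17): C(33, 16) = 1166803110. Paths through (6, 12): (paths (0, 0) → (6, 12)) × (paths (6, 12) → (16, 17)) = C(18, 6) · C(15, 10) = 18564 · 3003 = 55747692. Avoidance count = 1166803110 − 55747692 = 1111055418.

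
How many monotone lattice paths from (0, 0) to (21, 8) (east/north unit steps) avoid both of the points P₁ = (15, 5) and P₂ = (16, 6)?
Number of paths = 2074104

Inclusion–exclusion. Total paths: C(29, 21) = 4292145. Through P₁: C(20, 15)·C(9, 6) = 1302336. Through P₂: C(22, 16)·C(7, 5) = 1566873. Since P₁ is strictly southwest of P₂, a monotone path through both must visit P₁ then P₂; paths through both = C(20, 15)·C(2, 1)·C(7, 5) = 651168. Avoid both = 4292145 − 1302336 − 1566873 + 651168 = 2074104.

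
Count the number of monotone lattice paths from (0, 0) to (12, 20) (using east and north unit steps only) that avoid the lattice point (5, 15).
Number of paths = 213513672

Total paths from (0, 0) to (12, 20): C(32, 12) = 225792840. Paths through (5, 15): (paths (0, 0) → (5, 15)) × (paths (5, 15) → (12, 20)) = C(20, 5) · C(12, 7) = 15504 · 792 = 12279168. Avoidance count = 225792840 − 12279168 = 213513672.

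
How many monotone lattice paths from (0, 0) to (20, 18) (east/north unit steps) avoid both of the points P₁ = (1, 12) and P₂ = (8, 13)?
Number of paths = 32317145742

Inclusion–exclusion. Total paths: C(38, 20) = 33578000610. Through P₁: C(13, 1)·C(25, 19) = 2302300. Through P₂: C(21, 8)·C(17, 12) = 1259196120. Since P₁ is strictly southwest of P₂, a monotone path through both must visit P₁ then P₂; paths through both = C(13, 1)·C(8, 7)·C(17, 12) = 643552. Avoid both = 33578000610 − 2302300 − 1259196120 + 643552 = 32317145742.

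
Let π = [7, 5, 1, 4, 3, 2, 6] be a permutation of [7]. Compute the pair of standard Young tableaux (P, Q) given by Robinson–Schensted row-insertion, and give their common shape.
P = [1, 2, 6] / [3] / [4] / [5] / [7];  Q = [1, 4, 7] / [2] / [3] / [5] / [6];  common shape = (3, 1, 1, 1, 1)

Row-insert the values π_1, π_2, … into P one at a time, bumping the leftmost entry strictly greater than the inserted value down to the next row. The recording tableau Q records, in position (i, j), the step at which that cell was added to P.
  Insert 7 (step 1): P = [7];  Q = [1]
  Insert 5 (step 2): P = [5] / [7];  Q = [1] / [2]
  Insert 1 (step 3): P = [1] / [5] / [7];  Q = [1] / [2] / [3]
  Insert 4 (step 4): P = [1, 4] / [5] / [7];  Q = [1, 4] / [2] / [3]
  Insert 3 (step 5): P = [1, 3] / [4] / [5] / [7];  Q = [1, 4] / [2] / [3] / [5]
  Insert 2 (step 6): P = [1, 2] / [3] / [4] / [5] / [7];  Q = [1, 4] / [2] / [3] / [5] / [6]
  Insert 6 (step 7): P = [1, 2, 6] / [3] / [4] / [5] / [7];  Q = [1, 4, 7] / [2] / [3] / [5] / [6]
Final shape: (3, 1, 1, 1, 1).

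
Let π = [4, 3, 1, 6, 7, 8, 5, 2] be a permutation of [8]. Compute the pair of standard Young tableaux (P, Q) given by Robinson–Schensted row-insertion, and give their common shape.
P = [1, 2, 7, 8] / [3, 5] / [4, 6];  Q = [1, 4, 5, 6] / [2, 7] / [3, 8];  common shape = (4, 2, 2)

Row-insert the values π_1, π_2, … into P one at a time, bumping the leftmost entry strictly greater than the inserted value down to the next row. The recording tableau Q records, in position (i, j), the step at which that cell was added to P.
  Insert 4 (step 1): P = [4];  Q = [1]
  Insert 3 (step 2): P = [3] / [4];  Q = [1] / [2]
  Insert 1 (step 3): P = [1] / [3] / [4];  Q = [1] / [2] / [3]
  Insert 6 (step 4): P = [1, 6] / [3] / [4];  Q = [1, 4] / [2] / [3]
  Insert 7 (step 5): P = [1, 6, 7] / [3] / [4];  Q = [1, 4, 5] / [2] / [3]
  Insert 8 (step 6): P = [1, 6, 7, 8] / [3] / [4];  Q = [1, 4, 5, 6] / [2] / [3]
  Insert 5 (step 7): P = [1, 5, 7, 8] / [3, 6] / [4];  Q = [1, 4, 5, 6] / [2, 7] / [3]
  Insert 2 (step 8): P = [1, 2, 7, 8] / [3, 5] / [4, 6];  Q = [1, 4, 5, 6] / [2, 7] / [3, 8]
Final shape: (4, 2, 2).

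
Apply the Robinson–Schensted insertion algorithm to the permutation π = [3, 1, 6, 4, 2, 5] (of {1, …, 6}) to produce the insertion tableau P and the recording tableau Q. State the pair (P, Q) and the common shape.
P = [1, 2, 5] / [3, 4] / [6];  Q = [1, 3, 6] / [2, 4] / [5];  common shape = (3, 2, 1)

Row-insert the values π_1, π_2, … into P one at a time, bumping the leftmost entry strictly greater than the inserted value down to the next row. The recording tableau Q records, in position (i, j), the step at which that cell was added to P.
  Insert 3 (step 1): P = [3];  Q = [1]
  Insert 1 (step 2): P = [1] / [3];  Q = [1] / [2]
  Insert 6 (step 3): P = [1, 6] / [3];  Q = [1, 3] / [2]
  Insert 4 (step 4): P = [1, 4] / [3, 6];  Q = [1, 3] / [2, 4]
  Insert 2 (step 5): P = [1, 2] / [3, 4] / [6];  Q = [1, 3] / [2, 4] / [5]
  Insert 5 (step 6): P = [1, 2, 5] / [3, 4] / [6];  Q = [1, 3, 6] / [2, 4] / [5]
Final shape: (3, 2, 1).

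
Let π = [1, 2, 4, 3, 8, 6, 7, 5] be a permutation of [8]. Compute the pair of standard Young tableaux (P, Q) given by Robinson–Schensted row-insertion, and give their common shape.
P = [1, 2, 3, 5, 7] / [4, 6] / [8];  Q = [1, 2, 3, 5, 7] / [4, 6] / [8];  common shape = (5, 2, 1)

Row-insert the values π_1, π_2, … into P one at a time, bumping the leftmost entry strictly greater than the inserted value down to the next row. The recording tableau Q records, in position (i, j), the step at which that cell was added to P.
  Insert 1 (step 1): P = [1];  Q = [1]
  Insert 2 (step 2): P = [1, 2];  Q = [1, 2]
  Insert 4 (step 3): P = [1, 2, 4];  Q = [1, 2, 3]
  Insert 3 (step 4): P = [1, 2, 3] / [4];  Q = [1, 2, 3] / [4]
  Insert 8 (step 5): P = [1, 2, 3, 8] / [4];  Q = [1, 2, 3, 5] / [4]
  Insert 6 (step 6): P = [1, 2, 3, 6] / [4, 8];  Q = [1, 2, 3, 5] / [4, 6]
  Insert 7 (step 7): P = [1, 2, 3, 6, 7] / [4, 8];  Q = [1, 2, 3, 5, 7] / [4, 6]
  Insert 5 (step 8): P = [1, 2, 3, 5, 7] / [4, 6] / [8];  Q = [1, 2, 3, 5, 7] / [4, 6] / [8]
Final shape: (5, 2, 1).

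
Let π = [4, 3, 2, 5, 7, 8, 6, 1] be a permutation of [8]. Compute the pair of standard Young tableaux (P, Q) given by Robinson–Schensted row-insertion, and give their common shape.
P = [1, 5, 6, 8] / [2, 7] / [3] / [4];  Q = [1, 4, 5, 6] / [2, 7] / [3] / [8];  common shape = (4, 2, 1, 1)

Row-insert the values π_1, π_2, … into P one at a time, bumping the leftmost entry strictly greater than the inserted value down to the next row. The recording tableau Q records, in position (i, j), the step at which that cell was added to P.
  Insert 4 (step 1): P = [4];  Q = [1]
  Insert 3 (step 2): P = [3] / [4];  Q = [1] / [2]
  Insert 2 (step 3): P = [2] / [3] / [4];  Q = [1] / [2] / [3]
  Insert 5 (step 4): P = [2, 5] / [3] / [4];  Q = [1, 4] / [2] / [3]
  Insert 7 (step 5): P = [2, 5, 7] / [3] / [4];  Q = [1, 4, 5] / [2] / [3]
  Insert 8 (step 6): P = [2, 5, 7, 8] / [3] / [4];  Q = [1, 4, 5, 6] / [2] / [3]
  Insert 6 (step 7): P = [2, 5, 6, 8] / [3, 7] / [4];  Q = [1, 4, 5, 6] / [2, 7] / [3]
  Insert 1 (step 8): P = [1, 5, 6, 8] / [2, 7] / [3] / [4];  Q = [1, 4, 5, 6] / [2, 7] / [3] / [8]
Final shape: (4, 2, 1, 1).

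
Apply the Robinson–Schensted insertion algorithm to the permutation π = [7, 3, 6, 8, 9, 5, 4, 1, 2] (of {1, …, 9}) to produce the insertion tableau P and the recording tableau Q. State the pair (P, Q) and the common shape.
P = [1, 2, 8, 9] / [3, 4] / [5] / [6] / [7];  Q = [1, 3, 4, 5] / [2, 9] / [6] / [7] / [8];  common shape = (4, 2, 1, 1, 1)

Row-insert the values π_1, π_2, … into P one at a time, bumping the leftmost entry strictly greater than the inserted value down to the next row. The recording tableau Q records, in position (i, j), the step at which that cell was added to P.
  Insert 7 (step 1): P = [7];  Q = [1]
  Insert 3 (step 2): P = [3] / [7];  Q = [1] / [2]
  Insert 6 (step 3): P = [3, 6] / [7];  Q = [1, 3] / [2]
  Insert 8 (step 4): P = [3, 6, 8] / [7];  Q = [1, 3, 4] / [2]
  Insert 9 (step 5): P = [3, 6, 8, 9] / [7];  Q = [1, 3, 4, 5] / [2]
  Insert 5 (step 6): P = [3, 5, 8, 9] / [6] / [7];  Q = [1, 3, 4, 5] / [2] / [6]
  Insert 4 (step 7): P = [3, 4, 8, 9] / [5] / [6] / [7];  Q = [1, 3, 4, 5] / [2] / [6] / [7]
  Insert 1 (step 8): P = [1, 4, 8, 9] / [3] / [5] / [6] / [7];  Q = [1, 3, 4, 5] / [2] / [6] / [7] / [8]
  Insert 2 (step 9): P = [1, 2, 8, 9] / [3, 4] / [5] / [6] / [7];  Q = [1, 3, 4, 5] / [2, 9] / [6] / [7] / [8]
Final shape: (4, 2, 1, 1, 1).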